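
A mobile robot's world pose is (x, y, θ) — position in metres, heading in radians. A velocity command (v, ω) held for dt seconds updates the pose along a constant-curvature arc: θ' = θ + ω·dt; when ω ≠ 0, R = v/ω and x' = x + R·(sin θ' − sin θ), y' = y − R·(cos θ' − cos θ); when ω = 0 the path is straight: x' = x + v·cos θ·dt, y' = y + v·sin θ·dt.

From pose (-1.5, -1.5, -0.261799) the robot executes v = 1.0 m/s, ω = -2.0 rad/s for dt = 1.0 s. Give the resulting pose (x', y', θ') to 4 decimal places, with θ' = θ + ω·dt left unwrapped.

θ' = -0.2618 + -2.0·1.0 = -2.2618
R = v/ω = 1.0/-2.0 = -0.5000
x' = -1.5 + -0.5000·(sin -2.2618 − sin -0.2618) = -1.2441
y' = -1.5 − -0.5000·(cos -2.2618 − cos -0.2618) = -2.3016

(-1.2441, -2.3016, -2.2618)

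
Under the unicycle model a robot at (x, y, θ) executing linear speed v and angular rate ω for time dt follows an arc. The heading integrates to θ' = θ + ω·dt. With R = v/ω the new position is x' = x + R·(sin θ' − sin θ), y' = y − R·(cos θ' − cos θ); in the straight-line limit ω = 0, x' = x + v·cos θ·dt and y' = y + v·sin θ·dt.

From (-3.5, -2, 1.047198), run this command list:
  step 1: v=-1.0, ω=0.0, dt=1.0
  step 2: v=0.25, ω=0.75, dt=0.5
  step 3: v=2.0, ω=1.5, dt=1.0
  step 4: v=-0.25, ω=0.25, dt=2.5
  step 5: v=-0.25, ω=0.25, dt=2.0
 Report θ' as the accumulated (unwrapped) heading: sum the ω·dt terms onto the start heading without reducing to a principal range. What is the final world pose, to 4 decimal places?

(-3.9830, -0.8911, 4.0472)

step 1: θ'=1.0472 (straight) → pose (-4.0000, -2.8660, 1.0472)
step 2: θ'=1.4222 (R=0.3333) → pose (-3.9590, -2.7487, 1.4222)
step 3: θ'=2.9222 (R=1.3333) → pose (-4.9875, -1.2499, 2.9222)
step 4: θ'=3.5472 (R=-1.0000) → pose (-4.3753, -1.1928, 3.5472)
step 5: θ'=4.0472 (R=-1.0000) → pose (-3.9830, -0.8911, 4.0472)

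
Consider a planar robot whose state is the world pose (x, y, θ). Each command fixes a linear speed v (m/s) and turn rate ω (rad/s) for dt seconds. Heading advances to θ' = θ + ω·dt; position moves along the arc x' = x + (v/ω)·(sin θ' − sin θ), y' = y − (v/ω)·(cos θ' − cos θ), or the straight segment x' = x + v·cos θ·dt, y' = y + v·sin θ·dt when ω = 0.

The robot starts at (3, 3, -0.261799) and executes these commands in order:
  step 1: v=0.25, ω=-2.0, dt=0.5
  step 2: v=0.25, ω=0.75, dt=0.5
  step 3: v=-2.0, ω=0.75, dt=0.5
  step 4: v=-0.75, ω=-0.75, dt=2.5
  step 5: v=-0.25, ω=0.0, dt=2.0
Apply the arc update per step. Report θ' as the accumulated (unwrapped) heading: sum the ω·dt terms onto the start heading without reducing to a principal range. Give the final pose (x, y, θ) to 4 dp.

(2.5539, 5.3908, -2.3868)

step 1: θ'=-1.2618 (R=-0.1250) → pose (3.0867, 2.9173, -1.2618)
step 2: θ'=-0.8868 (R=0.3333) → pose (3.1459, 2.8080, -0.8868)
step 3: θ'=-0.5118 (R=-2.6667) → pose (2.3851, 3.4479, -0.5118)
step 4: θ'=-2.3868 (R=1.0000) → pose (2.1897, 5.0482, -2.3868)
step 5: θ'=-2.3868 (straight) → pose (2.5539, 5.3908, -2.3868)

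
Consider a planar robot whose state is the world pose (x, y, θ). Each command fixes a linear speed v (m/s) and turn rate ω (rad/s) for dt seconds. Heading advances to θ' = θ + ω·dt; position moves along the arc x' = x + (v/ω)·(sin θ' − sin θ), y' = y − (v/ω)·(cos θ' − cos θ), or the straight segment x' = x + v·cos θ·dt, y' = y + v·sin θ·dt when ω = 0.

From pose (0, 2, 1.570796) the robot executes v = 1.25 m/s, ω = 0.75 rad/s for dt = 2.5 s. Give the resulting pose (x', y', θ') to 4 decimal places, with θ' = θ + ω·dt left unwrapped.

(-2.1659, 3.5901, 3.4458)

θ' = 1.5708 + 0.75·2.5 = 3.4458
R = v/ω = 1.25/0.75 = 1.6667
x' = 0 + 1.6667·(sin 3.4458 − sin 1.5708) = -2.1659
y' = 2 − 1.6667·(cos 3.4458 − cos 1.5708) = 3.5901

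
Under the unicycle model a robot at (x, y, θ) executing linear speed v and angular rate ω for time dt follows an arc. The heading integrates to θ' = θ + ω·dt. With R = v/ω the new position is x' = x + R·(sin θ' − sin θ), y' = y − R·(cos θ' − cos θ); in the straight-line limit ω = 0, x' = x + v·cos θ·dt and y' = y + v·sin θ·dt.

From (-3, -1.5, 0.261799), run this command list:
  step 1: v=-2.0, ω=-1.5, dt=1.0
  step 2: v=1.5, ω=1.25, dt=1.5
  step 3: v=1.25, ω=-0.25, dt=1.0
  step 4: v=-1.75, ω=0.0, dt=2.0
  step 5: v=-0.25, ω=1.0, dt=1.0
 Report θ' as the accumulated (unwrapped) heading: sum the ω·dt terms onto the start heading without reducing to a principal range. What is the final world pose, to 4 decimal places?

(-5.0635, -2.1159, 1.3868)

step 1: θ'=-1.2382 (R=1.3333) → pose (-4.6054, -0.6474, -1.2382)
step 2: θ'=0.6368 (R=1.2000) → pose (-2.7576, -1.2204, 0.6368)
step 3: θ'=0.3868 (R=-5.0000) → pose (-1.6706, -0.6098, 0.3868)
step 4: θ'=0.3868 (straight) → pose (-4.9120, -1.9301, 0.3868)
step 5: θ'=1.3868 (R=-0.2500) → pose (-5.0635, -2.1159, 1.3868)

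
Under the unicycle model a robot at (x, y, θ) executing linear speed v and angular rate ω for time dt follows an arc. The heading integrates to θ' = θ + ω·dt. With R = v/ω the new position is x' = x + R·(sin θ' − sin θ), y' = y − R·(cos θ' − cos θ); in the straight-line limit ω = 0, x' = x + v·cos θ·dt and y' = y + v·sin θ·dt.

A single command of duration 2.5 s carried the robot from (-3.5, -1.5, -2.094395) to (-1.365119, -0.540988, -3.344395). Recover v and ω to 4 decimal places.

v = -1.0000, ω = -0.5000

Δθ = -3.344395 − -2.094395 = -1.250000
ω = Δθ/dt = -1.250000/2.5 = -0.5000
R = Δx/(sin θ' − sin θ) = 2.0000
v = R·ω = 2.0000·-0.5000 = -1.0000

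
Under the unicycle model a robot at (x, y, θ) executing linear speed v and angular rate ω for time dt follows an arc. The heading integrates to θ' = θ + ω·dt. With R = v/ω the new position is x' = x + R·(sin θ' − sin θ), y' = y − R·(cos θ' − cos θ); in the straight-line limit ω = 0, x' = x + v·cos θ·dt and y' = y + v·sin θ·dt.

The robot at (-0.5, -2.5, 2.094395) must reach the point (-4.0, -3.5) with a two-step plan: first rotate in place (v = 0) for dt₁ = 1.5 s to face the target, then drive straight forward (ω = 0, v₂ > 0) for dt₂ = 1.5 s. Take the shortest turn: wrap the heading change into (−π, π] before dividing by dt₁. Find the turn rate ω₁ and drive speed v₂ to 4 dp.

ω₁ = 0.8837, v₂ = 2.4267

heading to target = atan2(-3.5−-2.5, -4−-0.5) = -2.8633
Δθ = wrap(-2.8633 − 2.0944) = 1.3255; ω₁ = Δθ/dt₁ = 0.8837
distance = √((-4−-0.5)² + (-3.5−-2.5)²) = 3.6401; v₂ = distance/dt₂ = 2.4267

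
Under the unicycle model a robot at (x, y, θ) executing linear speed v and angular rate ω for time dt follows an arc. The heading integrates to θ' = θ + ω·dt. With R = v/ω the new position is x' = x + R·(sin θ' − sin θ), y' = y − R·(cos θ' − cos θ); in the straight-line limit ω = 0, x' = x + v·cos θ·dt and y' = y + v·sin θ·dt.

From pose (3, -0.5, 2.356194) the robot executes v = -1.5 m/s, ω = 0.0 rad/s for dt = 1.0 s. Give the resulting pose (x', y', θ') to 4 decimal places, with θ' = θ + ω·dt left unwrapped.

θ' = 2.3562 + 0.0·1.0 = 2.3562
ω = 0 → straight: x' = 3 + -1.5·cos(2.3562)·1.0 = 4.0607
y' = -0.5 + -1.5·sin(2.3562)·1.0 = -1.5607

(4.0607, -1.5607, 2.3562)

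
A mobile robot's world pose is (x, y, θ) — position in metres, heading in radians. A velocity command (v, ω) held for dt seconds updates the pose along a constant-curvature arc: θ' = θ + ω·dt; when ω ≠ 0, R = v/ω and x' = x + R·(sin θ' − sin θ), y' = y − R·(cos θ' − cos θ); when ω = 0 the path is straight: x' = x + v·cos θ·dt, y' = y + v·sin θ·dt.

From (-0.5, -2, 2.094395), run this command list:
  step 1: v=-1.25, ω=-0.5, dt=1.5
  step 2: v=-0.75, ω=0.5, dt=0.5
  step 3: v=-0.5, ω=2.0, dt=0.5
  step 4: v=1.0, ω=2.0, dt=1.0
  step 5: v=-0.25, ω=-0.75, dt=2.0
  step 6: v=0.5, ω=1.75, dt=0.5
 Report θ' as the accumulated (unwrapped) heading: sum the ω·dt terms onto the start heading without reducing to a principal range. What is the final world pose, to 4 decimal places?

(-0.7807, -4.5574, 3.9694)

step 1: θ'=1.3444 (R=2.5000) → pose (-0.2289, -3.8112, 1.3444)
step 2: θ'=1.5944 (R=-1.5000) → pose (-0.2667, -4.1833, 1.5944)
step 3: θ'=2.5944 (R=-0.2500) → pose (-0.1469, -4.3909, 2.5944)
step 4: θ'=4.5944 (R=0.5000) → pose (-0.9035, -4.7590, 4.5944)
step 5: θ'=3.0944 (R=0.3333) → pose (-0.5568, -4.4653, 3.0944)
step 6: θ'=3.9694 (R=0.2857) → pose (-0.7807, -4.5574, 3.9694)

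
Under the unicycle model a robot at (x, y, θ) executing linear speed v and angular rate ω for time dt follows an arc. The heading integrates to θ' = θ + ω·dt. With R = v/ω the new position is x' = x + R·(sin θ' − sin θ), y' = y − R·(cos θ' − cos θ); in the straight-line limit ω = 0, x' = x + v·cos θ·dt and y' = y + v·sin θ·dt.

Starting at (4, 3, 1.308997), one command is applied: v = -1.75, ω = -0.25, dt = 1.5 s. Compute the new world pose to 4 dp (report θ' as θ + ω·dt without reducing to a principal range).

(2.8665, 0.6494, 0.9340)

θ' = 1.3090 + -0.25·1.5 = 0.9340
R = v/ω = -1.75/-0.25 = 7.0000
x' = 4 + 7.0000·(sin 0.9340 − sin 1.3090) = 2.8665
y' = 3 − 7.0000·(cos 0.9340 − cos 1.3090) = 0.6494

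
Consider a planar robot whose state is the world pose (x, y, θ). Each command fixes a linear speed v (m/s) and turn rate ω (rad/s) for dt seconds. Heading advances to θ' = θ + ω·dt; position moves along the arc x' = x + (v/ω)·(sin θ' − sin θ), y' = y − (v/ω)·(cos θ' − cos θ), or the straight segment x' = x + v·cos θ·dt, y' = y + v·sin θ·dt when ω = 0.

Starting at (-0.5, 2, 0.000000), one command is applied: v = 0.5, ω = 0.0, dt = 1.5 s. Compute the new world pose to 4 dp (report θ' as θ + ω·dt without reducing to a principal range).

(0.2500, 2.0000, 0.0000)

θ' = 0.0000 + 0.0·1.5 = 0.0000
ω = 0 → straight: x' = -0.5 + 0.5·cos(0.0000)·1.5 = 0.2500
y' = 2 + 0.5·sin(0.0000)·1.5 = 2.0000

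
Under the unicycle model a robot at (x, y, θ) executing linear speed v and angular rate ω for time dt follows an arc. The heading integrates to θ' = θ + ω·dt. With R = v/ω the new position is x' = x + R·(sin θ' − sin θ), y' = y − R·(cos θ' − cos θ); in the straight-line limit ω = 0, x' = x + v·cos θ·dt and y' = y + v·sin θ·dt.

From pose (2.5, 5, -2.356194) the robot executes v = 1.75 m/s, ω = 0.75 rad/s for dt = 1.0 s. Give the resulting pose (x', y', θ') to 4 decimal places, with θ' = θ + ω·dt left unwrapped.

θ' = -2.3562 + 0.75·1.0 = -1.6062
R = v/ω = 1.75/0.75 = 2.3333
x' = 2.5 + 2.3333·(sin -1.6062 − sin -2.3562) = 1.8180
y' = 5 − 2.3333·(cos -1.6062 − cos -2.3562) = 3.4327

(1.8180, 3.4327, -1.6062)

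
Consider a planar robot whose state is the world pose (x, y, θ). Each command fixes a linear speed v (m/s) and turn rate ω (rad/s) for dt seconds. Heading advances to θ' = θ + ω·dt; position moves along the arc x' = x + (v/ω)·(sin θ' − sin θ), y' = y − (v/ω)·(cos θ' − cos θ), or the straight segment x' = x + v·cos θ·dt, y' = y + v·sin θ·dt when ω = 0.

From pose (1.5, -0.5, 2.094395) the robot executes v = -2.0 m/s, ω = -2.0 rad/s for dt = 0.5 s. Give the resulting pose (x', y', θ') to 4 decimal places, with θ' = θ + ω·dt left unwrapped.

θ' = 2.0944 + -2.0·0.5 = 1.0944
R = v/ω = -2.0/-2.0 = 1.0000
x' = 1.5 + 1.0000·(sin 1.0944 − sin 2.0944) = 1.5226
y' = -0.5 − 1.0000·(cos 1.0944 − cos 2.0944) = -1.4586

(1.5226, -1.4586, 1.0944)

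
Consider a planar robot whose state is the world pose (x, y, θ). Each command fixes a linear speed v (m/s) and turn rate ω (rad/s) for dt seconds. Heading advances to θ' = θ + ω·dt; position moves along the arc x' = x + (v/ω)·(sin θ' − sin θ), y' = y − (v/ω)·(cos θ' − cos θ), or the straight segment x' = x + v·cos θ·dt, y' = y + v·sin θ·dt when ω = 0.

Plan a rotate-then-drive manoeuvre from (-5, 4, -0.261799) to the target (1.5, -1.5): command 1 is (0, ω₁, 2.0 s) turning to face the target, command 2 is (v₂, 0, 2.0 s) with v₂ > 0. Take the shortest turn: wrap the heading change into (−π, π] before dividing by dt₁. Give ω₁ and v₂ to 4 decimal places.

heading to target = atan2(-1.5−4, 1.5−-5) = -0.7023
Δθ = wrap(-0.7023 − -0.2618) = -0.4405; ω₁ = Δθ/dt₁ = -0.2202
distance = √((1.5−-5)² + (-1.5−4)²) = 8.5147; v₂ = distance/dt₂ = 4.2573

ω₁ = -0.2202, v₂ = 4.2573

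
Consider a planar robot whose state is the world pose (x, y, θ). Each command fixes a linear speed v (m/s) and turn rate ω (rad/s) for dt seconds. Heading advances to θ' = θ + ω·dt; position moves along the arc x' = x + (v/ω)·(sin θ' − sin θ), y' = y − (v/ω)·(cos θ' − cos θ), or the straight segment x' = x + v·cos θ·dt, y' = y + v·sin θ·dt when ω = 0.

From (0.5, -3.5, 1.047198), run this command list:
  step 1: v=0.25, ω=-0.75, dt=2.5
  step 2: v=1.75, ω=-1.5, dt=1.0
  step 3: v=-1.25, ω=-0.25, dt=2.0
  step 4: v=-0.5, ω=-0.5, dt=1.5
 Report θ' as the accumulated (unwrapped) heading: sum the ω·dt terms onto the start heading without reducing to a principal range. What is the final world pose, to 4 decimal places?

step 1: θ'=-0.8278 (R=-0.3333) → pose (1.0342, -3.4412, -0.8278)
step 2: θ'=-2.3278 (R=-1.1667) → pose (1.0230, -5.0316, -2.3278)
step 3: θ'=-2.8278 (R=5.0000) → pose (3.1142, -3.7095, -2.8278)
step 4: θ'=-3.5778 (R=1.0000) → pose (3.8453, -3.7543, -3.5778)

(3.8453, -3.7543, -3.5778)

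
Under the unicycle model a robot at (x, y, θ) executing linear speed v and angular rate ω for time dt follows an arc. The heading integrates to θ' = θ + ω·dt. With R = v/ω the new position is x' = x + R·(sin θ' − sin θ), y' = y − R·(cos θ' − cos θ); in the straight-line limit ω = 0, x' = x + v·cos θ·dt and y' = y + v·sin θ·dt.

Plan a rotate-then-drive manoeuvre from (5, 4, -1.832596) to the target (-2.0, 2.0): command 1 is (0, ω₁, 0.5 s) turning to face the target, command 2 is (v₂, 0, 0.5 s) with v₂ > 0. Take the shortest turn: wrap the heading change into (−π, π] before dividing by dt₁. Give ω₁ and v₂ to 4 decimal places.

ω₁ = -2.0614, v₂ = 14.5602

heading to target = atan2(2−4, -2−5) = -2.8633
Δθ = wrap(-2.8633 − -1.8326) = -1.0307; ω₁ = Δθ/dt₁ = -2.0614
distance = √((-2−5)² + (2−4)²) = 7.2801; v₂ = distance/dt₂ = 14.5602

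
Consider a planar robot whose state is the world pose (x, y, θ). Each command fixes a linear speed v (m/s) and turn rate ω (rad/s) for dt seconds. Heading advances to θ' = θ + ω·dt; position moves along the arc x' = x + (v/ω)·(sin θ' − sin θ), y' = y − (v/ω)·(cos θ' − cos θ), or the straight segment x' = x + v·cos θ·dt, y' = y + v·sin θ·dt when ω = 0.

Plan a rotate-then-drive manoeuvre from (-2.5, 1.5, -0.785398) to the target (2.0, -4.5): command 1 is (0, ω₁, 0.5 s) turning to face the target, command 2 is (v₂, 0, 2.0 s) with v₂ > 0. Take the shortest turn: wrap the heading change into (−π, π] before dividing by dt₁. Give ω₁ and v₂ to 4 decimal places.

heading to target = atan2(-4.5−1.5, 2−-2.5) = -0.9273
Δθ = wrap(-0.9273 − -0.7854) = -0.1419; ω₁ = Δθ/dt₁ = -0.2838
distance = √((2−-2.5)² + (-4.5−1.5)²) = 7.5000; v₂ = distance/dt₂ = 3.7500

ω₁ = -0.2838, v₂ = 3.7500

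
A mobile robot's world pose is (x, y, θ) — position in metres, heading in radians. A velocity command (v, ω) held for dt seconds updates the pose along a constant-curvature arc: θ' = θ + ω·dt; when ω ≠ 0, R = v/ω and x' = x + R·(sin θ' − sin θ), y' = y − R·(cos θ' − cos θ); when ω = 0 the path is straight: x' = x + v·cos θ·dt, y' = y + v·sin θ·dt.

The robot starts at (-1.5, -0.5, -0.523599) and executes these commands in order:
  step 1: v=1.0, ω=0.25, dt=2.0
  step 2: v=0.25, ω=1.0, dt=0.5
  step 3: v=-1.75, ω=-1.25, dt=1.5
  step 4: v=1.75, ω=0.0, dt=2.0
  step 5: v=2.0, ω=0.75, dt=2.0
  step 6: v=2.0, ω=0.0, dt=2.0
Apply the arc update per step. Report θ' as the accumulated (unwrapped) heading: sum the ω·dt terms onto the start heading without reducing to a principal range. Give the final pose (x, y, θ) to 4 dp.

(5.9812, -5.2422, 0.1014)

step 1: θ'=-0.0236 (R=4.0000) → pose (0.4056, -1.0348, -0.0236)
step 2: θ'=0.4764 (R=0.2500) → pose (0.5262, -1.0070, 0.4764)
step 3: θ'=-1.3986 (R=1.4000) → pose (-1.4952, -0.0028, -1.3986)
step 4: θ'=-1.3986 (straight) → pose (-0.8954, -3.4510, -1.3986)
step 5: θ'=0.1014 (R=2.6667) → pose (2.0017, -5.6471, 0.1014)
step 6: θ'=0.1014 (straight) → pose (5.9812, -5.2422, 0.1014)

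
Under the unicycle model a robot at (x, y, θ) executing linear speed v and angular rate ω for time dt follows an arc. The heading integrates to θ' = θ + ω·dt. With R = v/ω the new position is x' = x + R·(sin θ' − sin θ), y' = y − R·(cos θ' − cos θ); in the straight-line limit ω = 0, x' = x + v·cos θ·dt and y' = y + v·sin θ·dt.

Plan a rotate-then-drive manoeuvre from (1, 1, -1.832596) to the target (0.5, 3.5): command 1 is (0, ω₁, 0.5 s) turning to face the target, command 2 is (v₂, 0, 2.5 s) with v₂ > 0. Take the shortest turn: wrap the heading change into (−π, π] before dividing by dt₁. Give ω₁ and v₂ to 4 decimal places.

ω₁ = -5.3648, v₂ = 1.0198

heading to target = atan2(3.5−1, 0.5−1) = 1.7682
Δθ = wrap(1.7682 − -1.8326) = -2.6824; ω₁ = Δθ/dt₁ = -5.3648
distance = √((0.5−1)² + (3.5−1)²) = 2.5495; v₂ = distance/dt₂ = 1.0198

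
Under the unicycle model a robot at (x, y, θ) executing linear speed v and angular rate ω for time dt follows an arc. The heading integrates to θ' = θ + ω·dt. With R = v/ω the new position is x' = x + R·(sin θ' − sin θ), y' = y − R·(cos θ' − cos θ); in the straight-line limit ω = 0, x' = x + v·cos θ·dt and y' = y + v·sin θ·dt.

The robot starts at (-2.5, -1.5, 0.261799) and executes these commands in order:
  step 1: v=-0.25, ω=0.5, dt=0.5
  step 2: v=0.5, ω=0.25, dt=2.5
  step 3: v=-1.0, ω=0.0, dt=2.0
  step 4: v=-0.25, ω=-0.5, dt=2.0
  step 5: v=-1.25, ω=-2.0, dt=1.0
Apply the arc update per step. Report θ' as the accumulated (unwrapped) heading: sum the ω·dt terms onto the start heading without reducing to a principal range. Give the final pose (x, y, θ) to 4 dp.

(-3.6905, -1.9446, -1.8632)

step 1: θ'=0.5118 (R=-0.5000) → pose (-2.6155, -1.5470, 0.5118)
step 2: θ'=1.1368 (R=2.0000) → pose (-1.7804, -0.6443, 1.1368)
step 3: θ'=1.1368 (straight) → pose (-2.6214, -2.4589, 1.1368)
step 4: θ'=0.1368 (R=0.5000) → pose (-3.0068, -2.7440, 0.1368)
step 5: θ'=-1.8632 (R=0.6250) → pose (-3.6905, -1.9446, -1.8632)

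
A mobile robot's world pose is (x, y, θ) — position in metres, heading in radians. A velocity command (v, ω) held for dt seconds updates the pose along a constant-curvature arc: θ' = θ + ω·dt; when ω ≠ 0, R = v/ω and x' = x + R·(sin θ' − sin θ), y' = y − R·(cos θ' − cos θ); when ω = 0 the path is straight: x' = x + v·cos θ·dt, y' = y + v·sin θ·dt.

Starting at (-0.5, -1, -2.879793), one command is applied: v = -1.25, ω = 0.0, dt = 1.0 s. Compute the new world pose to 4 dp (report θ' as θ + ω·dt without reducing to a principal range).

θ' = -2.8798 + 0.0·1.0 = -2.8798
ω = 0 → straight: x' = -0.5 + -1.25·cos(-2.8798)·1.0 = 0.7074
y' = -1 + -1.25·sin(-2.8798)·1.0 = -0.6765

(0.7074, -0.6765, -2.8798)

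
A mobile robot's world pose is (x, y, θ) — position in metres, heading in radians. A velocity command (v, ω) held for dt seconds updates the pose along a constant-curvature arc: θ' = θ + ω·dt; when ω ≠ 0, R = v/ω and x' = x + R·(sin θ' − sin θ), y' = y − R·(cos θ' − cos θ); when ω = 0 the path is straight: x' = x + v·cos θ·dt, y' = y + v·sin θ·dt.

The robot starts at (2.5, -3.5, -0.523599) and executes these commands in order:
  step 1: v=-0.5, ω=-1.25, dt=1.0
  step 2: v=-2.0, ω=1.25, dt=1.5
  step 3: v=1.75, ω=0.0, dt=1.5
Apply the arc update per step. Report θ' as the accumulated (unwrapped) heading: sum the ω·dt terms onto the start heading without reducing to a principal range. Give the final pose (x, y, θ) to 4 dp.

(3.1905, -0.8933, 0.1014)

step 1: θ'=-1.7736 (R=0.4000) → pose (2.3082, -3.0730, -1.7736)
step 2: θ'=0.1014 (R=-1.6000) → pose (0.5790, -1.1590, 0.1014)
step 3: θ'=0.1014 (straight) → pose (3.1905, -0.8933, 0.1014)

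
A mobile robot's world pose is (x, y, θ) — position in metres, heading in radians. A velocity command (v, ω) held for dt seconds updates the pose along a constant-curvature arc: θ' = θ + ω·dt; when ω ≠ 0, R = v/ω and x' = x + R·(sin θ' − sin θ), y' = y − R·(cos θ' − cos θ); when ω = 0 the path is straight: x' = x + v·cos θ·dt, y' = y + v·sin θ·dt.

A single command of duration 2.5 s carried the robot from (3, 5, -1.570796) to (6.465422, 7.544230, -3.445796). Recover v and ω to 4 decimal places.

v = -2.0000, ω = -0.7500

Δθ = -3.445796 − -1.570796 = -1.875000
ω = Δθ/dt = -1.875000/2.5 = -0.7500
R = Δx/(sin θ' − sin θ) = 2.6667
v = R·ω = 2.6667·-0.7500 = -2.0000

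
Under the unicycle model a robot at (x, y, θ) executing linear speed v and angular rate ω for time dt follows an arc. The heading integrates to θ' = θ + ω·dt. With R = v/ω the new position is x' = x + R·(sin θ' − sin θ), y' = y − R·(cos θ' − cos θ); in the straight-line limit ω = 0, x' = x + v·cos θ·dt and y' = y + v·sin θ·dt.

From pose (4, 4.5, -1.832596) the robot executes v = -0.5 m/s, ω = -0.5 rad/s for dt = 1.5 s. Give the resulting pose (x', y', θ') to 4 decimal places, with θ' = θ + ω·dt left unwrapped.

θ' = -1.8326 + -0.5·1.5 = -2.5826
R = v/ω = -0.5/-0.5 = 1.0000
x' = 4 + 1.0000·(sin -2.5826 − sin -1.8326) = 4.4356
y' = 4.5 − 1.0000·(cos -2.5826 − cos -1.8326) = 5.0890

(4.4356, 5.0890, -2.5826)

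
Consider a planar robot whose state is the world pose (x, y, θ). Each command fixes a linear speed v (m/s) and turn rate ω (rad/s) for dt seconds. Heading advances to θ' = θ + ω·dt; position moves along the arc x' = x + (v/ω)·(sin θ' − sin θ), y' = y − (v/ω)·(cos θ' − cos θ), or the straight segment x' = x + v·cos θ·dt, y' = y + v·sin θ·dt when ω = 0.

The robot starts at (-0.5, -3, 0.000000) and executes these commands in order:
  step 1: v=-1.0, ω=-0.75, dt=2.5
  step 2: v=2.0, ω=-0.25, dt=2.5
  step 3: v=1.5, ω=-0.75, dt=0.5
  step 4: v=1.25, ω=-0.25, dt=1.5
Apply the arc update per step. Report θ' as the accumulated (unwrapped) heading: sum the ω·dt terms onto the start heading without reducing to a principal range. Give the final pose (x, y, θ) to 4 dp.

step 1: θ'=-1.8750 (R=1.3333) → pose (-1.7721, -1.2673, -1.8750)
step 2: θ'=-2.5000 (R=-8.0000) → pose (-4.6170, -5.2802, -2.5000)
step 3: θ'=-2.8750 (R=-2.0000) → pose (-5.2871, -5.6072, -2.8750)
step 4: θ'=-3.2500 (R=-5.0000) → pose (-7.1453, -5.7545, -3.2500)

(-7.1453, -5.7545, -3.2500)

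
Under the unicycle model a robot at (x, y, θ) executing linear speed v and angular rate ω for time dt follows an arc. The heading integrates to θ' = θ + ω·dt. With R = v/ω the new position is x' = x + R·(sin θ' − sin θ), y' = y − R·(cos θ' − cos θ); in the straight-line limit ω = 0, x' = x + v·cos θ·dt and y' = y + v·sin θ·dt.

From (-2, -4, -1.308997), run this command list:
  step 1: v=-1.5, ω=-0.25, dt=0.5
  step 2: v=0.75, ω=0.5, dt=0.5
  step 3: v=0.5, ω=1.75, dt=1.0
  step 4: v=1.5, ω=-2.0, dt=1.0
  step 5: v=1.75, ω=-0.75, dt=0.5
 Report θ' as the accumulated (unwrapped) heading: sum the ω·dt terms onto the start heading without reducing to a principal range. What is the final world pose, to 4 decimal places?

step 1: θ'=-1.4340 (R=6.0000) → pose (-2.1484, -3.2653, -1.4340)
step 2: θ'=-1.1840 (R=1.5000) → pose (-2.0516, -3.6266, -1.1840)
step 3: θ'=0.5660 (R=0.2857) → pose (-1.6338, -3.7600, 0.5660)
step 4: θ'=-1.4340 (R=-0.7500) → pose (-0.4886, -4.2907, -1.4340)
step 5: θ'=-1.8090 (R=-2.3333) → pose (-0.5327, -5.1595, -1.8090)

(-0.5327, -5.1595, -1.8090)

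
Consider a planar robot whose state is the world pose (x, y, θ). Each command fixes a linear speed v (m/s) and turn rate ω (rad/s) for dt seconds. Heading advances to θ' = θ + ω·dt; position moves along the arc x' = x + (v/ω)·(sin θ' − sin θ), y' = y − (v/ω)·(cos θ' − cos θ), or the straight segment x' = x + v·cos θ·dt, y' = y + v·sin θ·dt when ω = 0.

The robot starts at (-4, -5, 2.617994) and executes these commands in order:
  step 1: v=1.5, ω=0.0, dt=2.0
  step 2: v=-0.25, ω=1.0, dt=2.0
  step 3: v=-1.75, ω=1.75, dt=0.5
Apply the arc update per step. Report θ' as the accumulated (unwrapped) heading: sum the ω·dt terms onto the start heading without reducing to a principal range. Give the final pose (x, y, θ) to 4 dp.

(-6.5092, -2.5091, 5.4930)

step 1: θ'=2.6180 (straight) → pose (-6.5981, -3.5000, 2.6180)
step 2: θ'=4.6180 (R=-0.2500) → pose (-6.2242, -3.3071, 4.6180)
step 3: θ'=5.4930 (R=-1.0000) → pose (-6.5092, -2.5091, 5.4930)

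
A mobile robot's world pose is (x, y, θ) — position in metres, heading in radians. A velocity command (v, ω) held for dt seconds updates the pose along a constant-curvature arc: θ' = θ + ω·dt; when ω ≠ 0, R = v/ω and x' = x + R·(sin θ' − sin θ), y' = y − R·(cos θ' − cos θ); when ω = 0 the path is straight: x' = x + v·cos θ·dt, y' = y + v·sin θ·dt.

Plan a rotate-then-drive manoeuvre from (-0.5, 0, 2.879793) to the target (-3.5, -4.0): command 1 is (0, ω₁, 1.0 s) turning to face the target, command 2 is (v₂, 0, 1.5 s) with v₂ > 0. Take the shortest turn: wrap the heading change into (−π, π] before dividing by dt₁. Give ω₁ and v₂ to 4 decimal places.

ω₁ = 1.1891, v₂ = 3.3333

heading to target = atan2(-4−0, -3.5−-0.5) = -2.2143
Δθ = wrap(-2.2143 − 2.8798) = 1.1891; ω₁ = Δθ/dt₁ = 1.1891
distance = √((-3.5−-0.5)² + (-4−0)²) = 5.0000; v₂ = distance/dt₂ = 3.3333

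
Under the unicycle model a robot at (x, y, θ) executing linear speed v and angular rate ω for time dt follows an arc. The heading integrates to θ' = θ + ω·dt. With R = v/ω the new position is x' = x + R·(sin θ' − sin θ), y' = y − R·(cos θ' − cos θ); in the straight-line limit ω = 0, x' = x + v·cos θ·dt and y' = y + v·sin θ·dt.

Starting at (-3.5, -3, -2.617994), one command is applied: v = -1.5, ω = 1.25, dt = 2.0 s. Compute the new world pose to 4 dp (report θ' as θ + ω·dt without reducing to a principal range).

(-3.9587, -0.7691, -0.1180)

θ' = -2.6180 + 1.25·2.0 = -0.1180
R = v/ω = -1.5/1.25 = -1.2000
x' = -3.5 + -1.2000·(sin -0.1180 − sin -2.6180) = -3.9587
y' = -3 − -1.2000·(cos -0.1180 − cos -2.6180) = -0.7691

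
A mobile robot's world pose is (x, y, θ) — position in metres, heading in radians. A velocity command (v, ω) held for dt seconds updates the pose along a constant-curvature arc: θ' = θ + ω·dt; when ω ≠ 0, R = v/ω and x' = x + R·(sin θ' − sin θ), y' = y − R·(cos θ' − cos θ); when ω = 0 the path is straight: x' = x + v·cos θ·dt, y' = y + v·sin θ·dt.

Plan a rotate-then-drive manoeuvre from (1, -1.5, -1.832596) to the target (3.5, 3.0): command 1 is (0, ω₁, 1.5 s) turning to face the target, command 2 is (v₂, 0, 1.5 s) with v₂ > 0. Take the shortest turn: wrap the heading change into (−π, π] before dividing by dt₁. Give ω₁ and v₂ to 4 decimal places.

ω₁ = 1.9309, v₂ = 3.4319

heading to target = atan2(3−-1.5, 3.5−1) = 1.0637
Δθ = wrap(1.0637 − -1.8326) = 2.8963; ω₁ = Δθ/dt₁ = 1.9309
distance = √((3.5−1)² + (3−-1.5)²) = 5.1478; v₂ = distance/dt₂ = 3.4319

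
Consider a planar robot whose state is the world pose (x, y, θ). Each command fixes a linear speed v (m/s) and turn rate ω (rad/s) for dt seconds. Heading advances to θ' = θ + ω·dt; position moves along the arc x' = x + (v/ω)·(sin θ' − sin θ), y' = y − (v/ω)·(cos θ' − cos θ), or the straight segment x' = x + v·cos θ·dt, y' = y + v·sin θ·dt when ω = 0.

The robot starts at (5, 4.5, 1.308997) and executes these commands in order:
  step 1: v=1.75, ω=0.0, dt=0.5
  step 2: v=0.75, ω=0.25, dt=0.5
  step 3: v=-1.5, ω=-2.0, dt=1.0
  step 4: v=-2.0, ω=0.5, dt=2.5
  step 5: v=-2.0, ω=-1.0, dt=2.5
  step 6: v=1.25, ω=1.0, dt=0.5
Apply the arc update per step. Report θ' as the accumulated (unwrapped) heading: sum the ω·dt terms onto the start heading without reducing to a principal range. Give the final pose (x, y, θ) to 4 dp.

step 1: θ'=1.3090 (straight) → pose (5.2265, 5.3452, 1.3090)
step 2: θ'=1.4340 (R=3.0000) → pose (5.3007, 5.7125, 1.4340)
step 3: θ'=-0.5660 (R=0.7500) → pose (4.1555, 5.1818, -0.5660)
step 4: θ'=0.6840 (R=-4.0000) → pose (-0.5172, 4.9058, 0.6840)
step 5: θ'=-1.8160 (R=2.0000) → pose (-3.7211, 6.9414, -1.8160)
step 6: θ'=-1.3160 (R=1.2500) → pose (-3.7182, 6.3229, -1.3160)

(-3.7182, 6.3229, -1.3160)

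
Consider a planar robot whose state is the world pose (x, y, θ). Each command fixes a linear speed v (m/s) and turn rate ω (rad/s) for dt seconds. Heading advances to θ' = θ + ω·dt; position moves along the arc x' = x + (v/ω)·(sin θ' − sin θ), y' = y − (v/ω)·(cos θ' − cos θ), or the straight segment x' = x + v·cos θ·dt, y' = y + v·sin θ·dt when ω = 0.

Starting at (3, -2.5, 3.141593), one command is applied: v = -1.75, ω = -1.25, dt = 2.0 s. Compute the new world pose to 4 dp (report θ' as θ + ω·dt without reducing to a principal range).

(3.8379, -5.0216, 0.6416)

θ' = 3.1416 + -1.25·2.0 = 0.6416
R = v/ω = -1.75/-1.25 = 1.4000
x' = 3 + 1.4000·(sin 0.6416 − sin 3.1416) = 3.8379
y' = -2.5 − 1.4000·(cos 0.6416 − cos 3.1416) = -5.0216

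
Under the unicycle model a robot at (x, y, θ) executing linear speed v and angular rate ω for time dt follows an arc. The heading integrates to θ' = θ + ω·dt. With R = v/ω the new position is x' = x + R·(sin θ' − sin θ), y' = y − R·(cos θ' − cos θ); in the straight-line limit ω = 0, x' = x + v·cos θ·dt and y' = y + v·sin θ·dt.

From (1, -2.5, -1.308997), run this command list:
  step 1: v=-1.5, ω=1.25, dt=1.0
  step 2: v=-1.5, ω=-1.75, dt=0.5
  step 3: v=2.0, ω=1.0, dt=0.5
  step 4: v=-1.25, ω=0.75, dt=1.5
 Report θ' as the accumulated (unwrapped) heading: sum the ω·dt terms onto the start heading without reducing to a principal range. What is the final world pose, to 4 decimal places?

(-1.7230, -2.1198, 0.6910)

step 1: θ'=-0.0590 (R=-1.2000) → pose (-0.0884, -1.6127, -0.0590)
step 2: θ'=-0.9340 (R=0.8571) → pose (-0.7270, -1.2667, -0.9340)
step 3: θ'=-0.4340 (R=2.0000) → pose (0.0400, -1.8920, -0.4340)
step 4: θ'=0.6910 (R=-1.6667) → pose (-1.7230, -2.1198, 0.6910)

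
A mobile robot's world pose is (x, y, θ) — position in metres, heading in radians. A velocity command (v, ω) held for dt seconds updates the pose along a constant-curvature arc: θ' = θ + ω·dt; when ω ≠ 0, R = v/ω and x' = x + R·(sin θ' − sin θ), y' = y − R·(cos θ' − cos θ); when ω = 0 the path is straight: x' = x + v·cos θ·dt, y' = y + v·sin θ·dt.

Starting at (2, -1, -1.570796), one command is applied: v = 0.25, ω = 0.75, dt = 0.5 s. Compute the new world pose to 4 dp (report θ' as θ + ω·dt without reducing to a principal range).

(2.0232, -1.1221, -1.1958)

θ' = -1.5708 + 0.75·0.5 = -1.1958
R = v/ω = 0.25/0.75 = 0.3333
x' = 2 + 0.3333·(sin -1.1958 − sin -1.5708) = 2.0232
y' = -1 − 0.3333·(cos -1.1958 − cos -1.5708) = -1.1221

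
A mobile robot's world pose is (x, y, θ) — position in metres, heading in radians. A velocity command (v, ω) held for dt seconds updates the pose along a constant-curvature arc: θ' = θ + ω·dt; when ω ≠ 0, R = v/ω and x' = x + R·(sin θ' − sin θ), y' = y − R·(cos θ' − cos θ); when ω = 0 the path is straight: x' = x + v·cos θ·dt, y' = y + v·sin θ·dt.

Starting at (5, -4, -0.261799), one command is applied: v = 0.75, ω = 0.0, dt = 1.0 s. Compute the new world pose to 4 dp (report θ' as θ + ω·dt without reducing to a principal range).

(5.7244, -4.1941, -0.2618)

θ' = -0.2618 + 0.0·1.0 = -0.2618
ω = 0 → straight: x' = 5 + 0.75·cos(-0.2618)·1.0 = 5.7244
y' = -4 + 0.75·sin(-0.2618)·1.0 = -4.1941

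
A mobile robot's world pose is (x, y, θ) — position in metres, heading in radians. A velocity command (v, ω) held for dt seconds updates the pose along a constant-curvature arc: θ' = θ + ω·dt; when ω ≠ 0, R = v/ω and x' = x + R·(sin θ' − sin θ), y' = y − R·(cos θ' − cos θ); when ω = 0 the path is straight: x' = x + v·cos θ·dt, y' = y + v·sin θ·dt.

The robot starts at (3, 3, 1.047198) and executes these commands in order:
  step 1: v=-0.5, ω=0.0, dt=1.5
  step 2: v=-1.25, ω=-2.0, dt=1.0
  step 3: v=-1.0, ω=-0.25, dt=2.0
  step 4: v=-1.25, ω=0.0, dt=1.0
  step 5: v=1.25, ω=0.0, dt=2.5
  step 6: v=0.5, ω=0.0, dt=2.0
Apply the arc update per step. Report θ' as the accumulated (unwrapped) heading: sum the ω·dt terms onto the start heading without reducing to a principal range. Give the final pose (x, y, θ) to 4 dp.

step 1: θ'=1.0472 (straight) → pose (2.6250, 2.3505, 1.0472)
step 2: θ'=-0.9528 (R=0.6250) → pose (1.5743, 2.3009, -0.9528)
step 3: θ'=-1.4528 (R=4.0000) → pose (0.8623, 4.1476, -1.4528)
step 4: θ'=-1.4528 (straight) → pose (0.7152, 5.3889, -1.4528)
step 5: θ'=-1.4528 (straight) → pose (1.0830, 2.2856, -1.4528)
step 6: θ'=-1.4528 (straight) → pose (1.2008, 1.2926, -1.4528)

(1.2008, 1.2926, -1.4528)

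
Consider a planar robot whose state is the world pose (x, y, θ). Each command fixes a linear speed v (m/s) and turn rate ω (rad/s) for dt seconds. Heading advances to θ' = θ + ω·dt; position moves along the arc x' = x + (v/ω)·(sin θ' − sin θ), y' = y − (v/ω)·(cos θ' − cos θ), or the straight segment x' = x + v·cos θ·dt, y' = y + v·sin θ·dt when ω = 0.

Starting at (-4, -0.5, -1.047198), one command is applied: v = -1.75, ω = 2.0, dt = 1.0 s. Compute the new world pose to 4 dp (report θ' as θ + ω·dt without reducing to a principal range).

θ' = -1.0472 + 2.0·1.0 = 0.9528
R = v/ω = -1.75/2.0 = -0.8750
x' = -4 + -0.8750·(sin 0.9528 − sin -1.0472) = -5.4709
y' = -0.5 − -0.8750·(cos 0.9528 − cos -1.0472) = -0.4305

(-5.4709, -0.4305, 0.9528)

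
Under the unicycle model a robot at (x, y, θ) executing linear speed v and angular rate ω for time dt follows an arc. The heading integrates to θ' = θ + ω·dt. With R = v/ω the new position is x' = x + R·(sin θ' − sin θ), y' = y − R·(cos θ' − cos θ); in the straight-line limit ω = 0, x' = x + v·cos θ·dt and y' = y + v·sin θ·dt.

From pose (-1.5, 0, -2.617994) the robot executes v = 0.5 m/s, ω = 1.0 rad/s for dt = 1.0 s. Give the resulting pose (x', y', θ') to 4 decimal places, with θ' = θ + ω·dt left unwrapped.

(-1.7494, -0.4094, -1.6180)

θ' = -2.6180 + 1.0·1.0 = -1.6180
R = v/ω = 0.5/1.0 = 0.5000
x' = -1.5 + 0.5000·(sin -1.6180 − sin -2.6180) = -1.7494
y' = 0 − 0.5000·(cos -1.6180 − cos -2.6180) = -0.4094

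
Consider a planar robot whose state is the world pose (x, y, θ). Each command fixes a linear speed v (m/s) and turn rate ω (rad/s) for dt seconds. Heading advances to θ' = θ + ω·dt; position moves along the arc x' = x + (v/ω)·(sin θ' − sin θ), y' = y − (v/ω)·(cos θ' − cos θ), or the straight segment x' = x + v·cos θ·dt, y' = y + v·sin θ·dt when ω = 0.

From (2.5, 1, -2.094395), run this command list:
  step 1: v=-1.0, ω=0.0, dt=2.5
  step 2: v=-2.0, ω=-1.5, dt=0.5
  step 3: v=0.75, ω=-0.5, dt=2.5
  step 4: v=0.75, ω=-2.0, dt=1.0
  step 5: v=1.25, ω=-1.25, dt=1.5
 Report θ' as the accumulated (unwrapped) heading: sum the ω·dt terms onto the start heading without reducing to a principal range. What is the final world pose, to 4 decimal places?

(4.2687, 3.8266, -7.9694)

step 1: θ'=-2.0944 (straight) → pose (3.7500, 3.1651, -2.0944)
step 2: θ'=-2.8444 (R=1.3333) → pose (4.5142, 3.7733, -2.8444)
step 3: θ'=-4.0944 (R=-1.5000) → pose (2.8524, 4.3384, -4.0944)
step 4: θ'=-6.0944 (R=-0.3750) → pose (3.0877, 4.9240, -6.0944)
step 5: θ'=-7.9694 (R=-1.0000) → pose (4.2687, 3.8266, -7.9694)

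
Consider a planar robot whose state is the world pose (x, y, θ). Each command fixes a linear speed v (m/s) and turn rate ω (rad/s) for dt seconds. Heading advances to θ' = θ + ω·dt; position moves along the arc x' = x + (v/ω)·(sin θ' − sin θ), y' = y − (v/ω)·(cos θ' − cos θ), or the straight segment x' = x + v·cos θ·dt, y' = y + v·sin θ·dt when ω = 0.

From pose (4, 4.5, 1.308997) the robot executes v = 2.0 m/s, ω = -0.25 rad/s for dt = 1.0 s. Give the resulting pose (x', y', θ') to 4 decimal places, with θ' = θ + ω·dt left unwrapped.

θ' = 1.3090 + -0.25·1.0 = 1.0590
R = v/ω = 2.0/-0.25 = -8.0000
x' = 4 + -8.0000·(sin 1.0590 − sin 1.3090) = 4.7525
y' = 4.5 − -8.0000·(cos 1.0590 − cos 1.3090) = 6.3474

(4.7525, 6.3474, 1.0590)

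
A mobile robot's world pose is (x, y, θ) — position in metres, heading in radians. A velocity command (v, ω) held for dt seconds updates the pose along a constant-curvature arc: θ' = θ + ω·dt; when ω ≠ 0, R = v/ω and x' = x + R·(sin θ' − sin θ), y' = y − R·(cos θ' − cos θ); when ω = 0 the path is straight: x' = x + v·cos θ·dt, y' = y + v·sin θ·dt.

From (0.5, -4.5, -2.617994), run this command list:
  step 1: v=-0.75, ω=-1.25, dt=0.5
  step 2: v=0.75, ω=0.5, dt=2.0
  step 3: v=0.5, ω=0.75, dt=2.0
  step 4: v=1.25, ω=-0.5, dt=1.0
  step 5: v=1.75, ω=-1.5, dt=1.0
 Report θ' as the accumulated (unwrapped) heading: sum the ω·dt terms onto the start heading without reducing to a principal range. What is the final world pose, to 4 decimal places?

step 1: θ'=-3.2430 (R=0.6000) → pose (0.8607, -4.4227, -3.2430)
step 2: θ'=-2.2430 (R=1.5000) → pose (-0.4648, -4.9809, -2.2430)
step 3: θ'=-0.7430 (R=0.6667) → pose (-0.3941, -5.8870, -0.7430)
step 4: θ'=-1.2430 (R=-2.5000) → pose (0.2815, -6.9232, -1.2430)
step 5: θ'=-2.7430 (R=-1.1667) → pose (-0.3702, -8.3741, -2.7430)

(-0.3702, -8.3741, -2.7430)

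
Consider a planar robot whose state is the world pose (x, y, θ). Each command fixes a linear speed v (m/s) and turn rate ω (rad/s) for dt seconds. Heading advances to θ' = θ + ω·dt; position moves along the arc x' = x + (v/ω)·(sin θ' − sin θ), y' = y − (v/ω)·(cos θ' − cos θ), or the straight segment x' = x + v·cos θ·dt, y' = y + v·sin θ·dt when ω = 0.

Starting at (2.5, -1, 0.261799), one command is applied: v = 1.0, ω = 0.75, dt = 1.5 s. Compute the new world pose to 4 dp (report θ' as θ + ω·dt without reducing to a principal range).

(3.4657, 0.0440, 1.3868)

θ' = 0.2618 + 0.75·1.5 = 1.3868
R = v/ω = 1.0/0.75 = 1.3333
x' = 2.5 + 1.3333·(sin 1.3868 − sin 0.2618) = 3.4657
y' = -1 − 1.3333·(cos 1.3868 − cos 0.2618) = 0.0440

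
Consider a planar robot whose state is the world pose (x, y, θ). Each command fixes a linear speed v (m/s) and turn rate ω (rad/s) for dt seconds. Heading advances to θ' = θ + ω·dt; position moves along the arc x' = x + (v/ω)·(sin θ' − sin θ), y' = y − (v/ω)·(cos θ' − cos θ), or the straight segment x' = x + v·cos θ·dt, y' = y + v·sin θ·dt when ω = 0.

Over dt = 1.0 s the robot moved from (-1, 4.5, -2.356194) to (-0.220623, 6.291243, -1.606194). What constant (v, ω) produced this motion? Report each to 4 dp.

v = -2.0000, ω = 0.7500

Δθ = -1.606194 − -2.356194 = 0.750000
ω = Δθ/dt = 0.750000/1.0 = 0.7500
R = −Δy/(cos θ' − cos θ) = -2.6667
v = R·ω = -2.6667·0.7500 = -2.0000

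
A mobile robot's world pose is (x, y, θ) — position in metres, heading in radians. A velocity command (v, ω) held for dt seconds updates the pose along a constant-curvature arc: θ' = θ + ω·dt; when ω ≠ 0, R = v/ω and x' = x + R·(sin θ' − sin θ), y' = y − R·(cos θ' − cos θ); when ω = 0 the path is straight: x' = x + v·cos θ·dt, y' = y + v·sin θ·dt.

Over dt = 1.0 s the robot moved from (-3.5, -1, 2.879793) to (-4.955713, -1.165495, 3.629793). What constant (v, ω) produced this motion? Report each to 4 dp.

v = 1.5000, ω = 0.7500

Δθ = 3.629793 − 2.879793 = 0.750000
ω = Δθ/dt = 0.750000/1.0 = 0.7500
R = Δx/(sin θ' − sin θ) = 2.0000
v = R·ω = 2.0000·0.7500 = 1.5000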